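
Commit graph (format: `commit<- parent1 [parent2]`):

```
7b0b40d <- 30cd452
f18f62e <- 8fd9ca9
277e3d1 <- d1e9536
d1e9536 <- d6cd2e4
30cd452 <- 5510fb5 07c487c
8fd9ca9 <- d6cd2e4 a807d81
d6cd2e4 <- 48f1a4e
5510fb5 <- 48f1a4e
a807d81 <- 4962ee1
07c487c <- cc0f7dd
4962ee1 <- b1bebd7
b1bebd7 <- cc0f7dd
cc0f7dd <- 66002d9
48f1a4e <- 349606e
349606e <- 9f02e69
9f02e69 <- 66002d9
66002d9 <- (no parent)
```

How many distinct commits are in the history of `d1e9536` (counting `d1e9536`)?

Walking parent pointers from d1e9536: reachable set = {349606e, 48f1a4e, 66002d9, 9f02e69, d1e9536, d6cd2e4}.
That is 6 commits.

6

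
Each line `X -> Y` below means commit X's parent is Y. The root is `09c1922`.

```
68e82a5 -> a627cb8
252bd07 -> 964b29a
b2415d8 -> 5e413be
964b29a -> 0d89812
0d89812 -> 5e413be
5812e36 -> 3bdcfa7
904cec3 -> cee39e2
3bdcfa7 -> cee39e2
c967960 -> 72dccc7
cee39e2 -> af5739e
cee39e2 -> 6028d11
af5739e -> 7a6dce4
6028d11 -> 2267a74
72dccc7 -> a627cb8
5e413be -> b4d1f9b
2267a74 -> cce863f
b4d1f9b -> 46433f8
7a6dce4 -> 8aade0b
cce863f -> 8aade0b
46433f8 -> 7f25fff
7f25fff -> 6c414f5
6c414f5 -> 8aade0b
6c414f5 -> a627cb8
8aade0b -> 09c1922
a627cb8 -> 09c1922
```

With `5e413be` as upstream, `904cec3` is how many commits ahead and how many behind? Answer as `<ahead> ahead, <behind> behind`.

7 ahead, 6 behind

Reachable from 904cec3: {09c1922, 2267a74, 6028d11, 7a6dce4, 8aade0b, 904cec3, af5739e, cce863f, cee39e2}.
Reachable from 5e413be: {09c1922, 46433f8, 5e413be, 6c414f5, 7f25fff, 8aade0b, a627cb8, b4d1f9b}.
Only in 904cec3's history (ahead): {2267a74, 6028d11, 7a6dce4, 904cec3, af5739e, cce863f, cee39e2} — 7.
Only in 5e413be's history (behind): {46433f8, 5e413be, 6c414f5, 7f25fff, a627cb8, b4d1f9b} — 6.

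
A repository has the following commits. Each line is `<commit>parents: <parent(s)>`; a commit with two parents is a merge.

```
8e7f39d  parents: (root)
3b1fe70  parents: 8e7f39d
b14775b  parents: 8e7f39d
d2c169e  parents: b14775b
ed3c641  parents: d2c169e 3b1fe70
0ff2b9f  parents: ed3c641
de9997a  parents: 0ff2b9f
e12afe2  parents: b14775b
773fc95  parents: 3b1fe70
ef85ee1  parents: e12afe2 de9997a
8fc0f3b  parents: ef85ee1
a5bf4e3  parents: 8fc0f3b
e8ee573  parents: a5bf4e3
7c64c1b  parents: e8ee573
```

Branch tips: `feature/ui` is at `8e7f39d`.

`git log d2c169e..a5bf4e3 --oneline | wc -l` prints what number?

8

Reachable from a5bf4e3: {0ff2b9f, 3b1fe70, 8e7f39d, 8fc0f3b, a5bf4e3, b14775b, d2c169e, de9997a, e12afe2, ed3c641, ef85ee1}.
Reachable from d2c169e: {8e7f39d, b14775b, d2c169e}.
In a5bf4e3's history but not d2c169e's: {0ff2b9f, 3b1fe70, 8fc0f3b, a5bf4e3, de9997a, e12afe2, ed3c641, ef85ee1} — 8 commits.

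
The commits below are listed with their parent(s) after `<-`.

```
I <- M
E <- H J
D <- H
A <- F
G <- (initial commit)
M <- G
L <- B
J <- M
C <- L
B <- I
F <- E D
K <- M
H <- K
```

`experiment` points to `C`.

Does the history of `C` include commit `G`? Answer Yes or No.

Ancestors of C (commits reachable by following parents): {B, C, G, I, L, M}.
G is in that set, so it is an ancestor of C.

Yes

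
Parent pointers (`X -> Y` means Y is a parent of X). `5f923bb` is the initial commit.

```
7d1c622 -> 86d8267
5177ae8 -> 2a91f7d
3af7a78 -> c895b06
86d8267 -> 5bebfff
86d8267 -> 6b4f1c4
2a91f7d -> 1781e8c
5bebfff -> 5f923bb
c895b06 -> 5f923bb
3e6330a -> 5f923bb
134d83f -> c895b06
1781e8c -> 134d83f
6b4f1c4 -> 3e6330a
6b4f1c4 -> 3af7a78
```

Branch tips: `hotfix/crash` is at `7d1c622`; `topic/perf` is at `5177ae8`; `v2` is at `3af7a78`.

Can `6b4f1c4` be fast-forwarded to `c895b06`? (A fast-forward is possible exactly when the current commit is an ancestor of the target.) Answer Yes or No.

A fast-forward from 6b4f1c4 to c895b06 is possible iff 6b4f1c4 is an ancestor of c895b06.
Ancestors of c895b06: {5f923bb, c895b06}.
6b4f1c4 is not among them, so fast-forward is not possible.

No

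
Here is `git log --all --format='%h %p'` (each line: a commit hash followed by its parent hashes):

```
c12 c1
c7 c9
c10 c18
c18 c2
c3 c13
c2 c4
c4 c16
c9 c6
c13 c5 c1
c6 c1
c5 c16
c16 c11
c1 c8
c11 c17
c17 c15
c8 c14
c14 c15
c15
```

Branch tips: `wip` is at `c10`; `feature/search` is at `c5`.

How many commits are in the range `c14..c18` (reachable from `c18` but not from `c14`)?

6

Reachable from c18: {c11, c15, c16, c17, c18, c2, c4}.
Reachable from c14: {c14, c15}.
In c18's history but not c14's: {c11, c16, c17, c18, c2, c4} — 6 commits.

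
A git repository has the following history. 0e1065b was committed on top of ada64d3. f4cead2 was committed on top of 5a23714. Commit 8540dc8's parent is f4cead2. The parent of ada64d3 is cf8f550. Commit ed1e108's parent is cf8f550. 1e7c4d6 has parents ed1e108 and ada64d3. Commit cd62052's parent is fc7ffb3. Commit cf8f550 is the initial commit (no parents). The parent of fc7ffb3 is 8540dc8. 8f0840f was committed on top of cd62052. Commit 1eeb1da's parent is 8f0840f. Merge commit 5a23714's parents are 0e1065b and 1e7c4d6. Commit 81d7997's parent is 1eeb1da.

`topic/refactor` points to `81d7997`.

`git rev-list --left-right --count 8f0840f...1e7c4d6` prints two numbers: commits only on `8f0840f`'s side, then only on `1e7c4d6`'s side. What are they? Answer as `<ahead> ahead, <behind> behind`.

7 ahead, 0 behind

Reachable from 8f0840f: {0e1065b, 1e7c4d6, 5a23714, 8540dc8, 8f0840f, ada64d3, cd62052, cf8f550, ed1e108, f4cead2, fc7ffb3}.
Reachable from 1e7c4d6: {1e7c4d6, ada64d3, cf8f550, ed1e108}.
Only in 8f0840f's history (ahead): {0e1065b, 5a23714, 8540dc8, 8f0840f, cd62052, f4cead2, fc7ffb3} — 7.
Only in 1e7c4d6's history (behind): {} — 0.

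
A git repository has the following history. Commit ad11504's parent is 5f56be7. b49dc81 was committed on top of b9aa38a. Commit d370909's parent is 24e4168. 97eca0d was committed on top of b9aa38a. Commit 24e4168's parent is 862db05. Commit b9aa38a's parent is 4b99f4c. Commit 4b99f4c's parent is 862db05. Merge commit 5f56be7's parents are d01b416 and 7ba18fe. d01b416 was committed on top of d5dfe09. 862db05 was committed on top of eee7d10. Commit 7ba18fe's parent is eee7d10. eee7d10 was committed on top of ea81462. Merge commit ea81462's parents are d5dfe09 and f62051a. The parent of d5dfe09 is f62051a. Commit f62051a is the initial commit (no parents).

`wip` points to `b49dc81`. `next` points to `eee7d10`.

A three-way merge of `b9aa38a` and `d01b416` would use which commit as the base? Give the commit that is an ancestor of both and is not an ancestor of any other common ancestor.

Ancestors of b9aa38a: {4b99f4c, 862db05, b9aa38a, d5dfe09, ea81462, eee7d10, f62051a}.
Ancestors of d01b416: {d01b416, d5dfe09, f62051a}.
Common ancestors: {d5dfe09, f62051a}.
Among these, d5dfe09 is not an ancestor of any other common ancestor — it is the merge base.

d5dfe09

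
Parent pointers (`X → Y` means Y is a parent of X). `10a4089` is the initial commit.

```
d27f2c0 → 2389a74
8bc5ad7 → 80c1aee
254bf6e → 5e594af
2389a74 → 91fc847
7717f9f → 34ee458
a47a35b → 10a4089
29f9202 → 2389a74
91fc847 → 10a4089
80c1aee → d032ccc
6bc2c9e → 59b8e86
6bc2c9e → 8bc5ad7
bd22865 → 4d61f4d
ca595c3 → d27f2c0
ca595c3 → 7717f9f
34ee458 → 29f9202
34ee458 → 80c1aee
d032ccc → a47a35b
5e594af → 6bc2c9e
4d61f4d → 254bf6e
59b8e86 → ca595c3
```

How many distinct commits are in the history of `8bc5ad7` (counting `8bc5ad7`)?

5

Walking parent pointers from 8bc5ad7: reachable set = {10a4089, 80c1aee, 8bc5ad7, a47a35b, d032ccc}.
That is 5 commits.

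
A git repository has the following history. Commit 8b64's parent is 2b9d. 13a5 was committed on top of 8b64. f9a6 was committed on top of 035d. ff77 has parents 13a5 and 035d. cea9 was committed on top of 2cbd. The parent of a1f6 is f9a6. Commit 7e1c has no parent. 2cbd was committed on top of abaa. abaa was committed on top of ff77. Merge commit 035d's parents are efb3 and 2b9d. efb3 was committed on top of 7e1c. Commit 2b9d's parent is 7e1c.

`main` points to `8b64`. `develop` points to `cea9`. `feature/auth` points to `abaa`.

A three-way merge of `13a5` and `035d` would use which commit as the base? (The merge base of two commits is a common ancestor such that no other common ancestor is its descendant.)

2b9d

Ancestors of 13a5: {13a5, 2b9d, 7e1c, 8b64}.
Ancestors of 035d: {035d, 2b9d, 7e1c, efb3}.
Common ancestors: {2b9d, 7e1c}.
Among these, 2b9d is not an ancestor of any other common ancestor — it is the merge base.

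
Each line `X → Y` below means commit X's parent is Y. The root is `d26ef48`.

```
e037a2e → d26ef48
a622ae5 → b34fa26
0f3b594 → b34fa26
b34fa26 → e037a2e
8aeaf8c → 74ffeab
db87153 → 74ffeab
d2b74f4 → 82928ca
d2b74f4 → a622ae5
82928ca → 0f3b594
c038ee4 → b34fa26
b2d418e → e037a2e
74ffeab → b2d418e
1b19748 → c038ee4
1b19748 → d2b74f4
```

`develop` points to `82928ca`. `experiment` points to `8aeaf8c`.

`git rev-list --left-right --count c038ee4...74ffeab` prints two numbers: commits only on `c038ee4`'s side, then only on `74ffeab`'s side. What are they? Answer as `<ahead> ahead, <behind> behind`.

2 ahead, 2 behind

Reachable from c038ee4: {b34fa26, c038ee4, d26ef48, e037a2e}.
Reachable from 74ffeab: {74ffeab, b2d418e, d26ef48, e037a2e}.
Only in c038ee4's history (ahead): {b34fa26, c038ee4} — 2.
Only in 74ffeab's history (behind): {74ffeab, b2d418e} — 2.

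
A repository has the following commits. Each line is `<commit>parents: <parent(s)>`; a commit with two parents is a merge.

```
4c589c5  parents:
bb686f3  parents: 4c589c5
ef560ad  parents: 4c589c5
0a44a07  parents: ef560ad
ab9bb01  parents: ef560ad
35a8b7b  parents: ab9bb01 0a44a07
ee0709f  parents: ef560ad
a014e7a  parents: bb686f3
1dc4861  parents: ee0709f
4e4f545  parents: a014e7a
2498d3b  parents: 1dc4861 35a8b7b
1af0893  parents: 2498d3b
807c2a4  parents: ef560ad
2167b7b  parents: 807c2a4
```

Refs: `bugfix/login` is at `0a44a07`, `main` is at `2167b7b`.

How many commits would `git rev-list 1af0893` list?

Walking parent pointers from 1af0893: reachable set = {0a44a07, 1af0893, 1dc4861, 2498d3b, 35a8b7b, 4c589c5, ab9bb01, ee0709f, ef560ad}.
That is 9 commits.

9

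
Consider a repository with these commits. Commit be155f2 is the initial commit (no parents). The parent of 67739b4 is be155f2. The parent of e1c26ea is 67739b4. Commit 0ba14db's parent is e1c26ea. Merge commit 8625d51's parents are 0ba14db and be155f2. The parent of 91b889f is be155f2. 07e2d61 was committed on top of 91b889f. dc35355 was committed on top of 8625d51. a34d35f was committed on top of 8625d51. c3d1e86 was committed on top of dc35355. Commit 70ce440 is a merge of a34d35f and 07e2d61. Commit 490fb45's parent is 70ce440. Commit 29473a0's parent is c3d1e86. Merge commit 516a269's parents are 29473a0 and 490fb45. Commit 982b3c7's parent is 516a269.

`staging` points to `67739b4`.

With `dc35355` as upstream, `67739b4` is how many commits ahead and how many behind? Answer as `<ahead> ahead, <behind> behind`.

Reachable from 67739b4: {67739b4, be155f2}.
Reachable from dc35355: {0ba14db, 67739b4, 8625d51, be155f2, dc35355, e1c26ea}.
Only in 67739b4's history (ahead): {} — 0.
Only in dc35355's history (behind): {0ba14db, 8625d51, dc35355, e1c26ea} — 4.

0 ahead, 4 behind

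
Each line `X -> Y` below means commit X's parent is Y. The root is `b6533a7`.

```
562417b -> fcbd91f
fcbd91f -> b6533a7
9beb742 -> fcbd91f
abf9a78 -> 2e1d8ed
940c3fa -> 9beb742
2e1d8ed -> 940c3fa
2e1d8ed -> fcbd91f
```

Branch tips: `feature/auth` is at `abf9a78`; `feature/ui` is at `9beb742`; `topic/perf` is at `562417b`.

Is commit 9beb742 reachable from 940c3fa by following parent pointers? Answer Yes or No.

Ancestors of 940c3fa (commits reachable by following parents): {940c3fa, 9beb742, b6533a7, fcbd91f}.
9beb742 is in that set, so it is an ancestor of 940c3fa.

Yes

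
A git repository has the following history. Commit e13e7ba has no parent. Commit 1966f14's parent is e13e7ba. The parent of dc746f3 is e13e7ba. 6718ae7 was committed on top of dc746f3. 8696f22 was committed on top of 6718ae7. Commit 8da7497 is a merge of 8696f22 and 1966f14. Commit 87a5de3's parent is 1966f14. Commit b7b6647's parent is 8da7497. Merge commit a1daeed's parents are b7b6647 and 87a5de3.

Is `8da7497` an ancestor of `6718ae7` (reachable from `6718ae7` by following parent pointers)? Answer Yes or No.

Ancestors of 6718ae7: {6718ae7, dc746f3, e13e7ba}.
8da7497 is not in that set, so it is not an ancestor of 6718ae7.

No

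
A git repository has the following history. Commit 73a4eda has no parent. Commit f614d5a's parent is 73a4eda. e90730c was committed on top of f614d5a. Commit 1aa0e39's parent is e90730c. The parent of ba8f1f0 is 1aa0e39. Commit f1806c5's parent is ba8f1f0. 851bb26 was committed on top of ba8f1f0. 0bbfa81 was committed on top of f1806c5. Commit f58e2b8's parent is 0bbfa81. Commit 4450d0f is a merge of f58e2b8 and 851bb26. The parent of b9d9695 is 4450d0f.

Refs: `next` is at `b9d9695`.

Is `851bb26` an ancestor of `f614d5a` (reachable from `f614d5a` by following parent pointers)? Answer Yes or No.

Ancestors of f614d5a: {73a4eda, f614d5a}.
851bb26 is not in that set, so it is not an ancestor of f614d5a.

No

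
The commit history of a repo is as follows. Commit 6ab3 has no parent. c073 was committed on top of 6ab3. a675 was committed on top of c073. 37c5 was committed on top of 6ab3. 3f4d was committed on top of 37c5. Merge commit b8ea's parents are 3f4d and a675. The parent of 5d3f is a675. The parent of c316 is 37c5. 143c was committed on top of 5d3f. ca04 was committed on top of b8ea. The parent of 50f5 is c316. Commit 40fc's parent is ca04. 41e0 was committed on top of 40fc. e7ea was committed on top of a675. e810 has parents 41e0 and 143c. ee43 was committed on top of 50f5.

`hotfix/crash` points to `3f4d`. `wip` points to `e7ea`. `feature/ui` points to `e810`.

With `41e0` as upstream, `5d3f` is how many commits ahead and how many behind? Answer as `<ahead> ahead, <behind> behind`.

Reachable from 5d3f: {5d3f, 6ab3, a675, c073}.
Reachable from 41e0: {37c5, 3f4d, 40fc, 41e0, 6ab3, a675, b8ea, c073, ca04}.
Only in 5d3f's history (ahead): {5d3f} — 1.
Only in 41e0's history (behind): {37c5, 3f4d, 40fc, 41e0, b8ea, ca04} — 6.

1 ahead, 6 behind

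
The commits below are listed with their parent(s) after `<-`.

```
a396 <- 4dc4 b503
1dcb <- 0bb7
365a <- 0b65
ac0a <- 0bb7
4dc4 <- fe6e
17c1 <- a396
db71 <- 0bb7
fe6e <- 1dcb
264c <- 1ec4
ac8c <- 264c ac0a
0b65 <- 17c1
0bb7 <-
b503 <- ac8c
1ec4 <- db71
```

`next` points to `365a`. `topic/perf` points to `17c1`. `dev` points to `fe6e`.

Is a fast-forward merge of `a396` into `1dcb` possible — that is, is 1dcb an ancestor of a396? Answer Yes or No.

A fast-forward from 1dcb to a396 is possible iff 1dcb is an ancestor of a396.
Ancestors of a396: {0bb7, 1dcb, 1ec4, 264c, 4dc4, a396, ac0a, ac8c, b503, db71, fe6e}.
1dcb is among them, so fast-forward is possible.

Yes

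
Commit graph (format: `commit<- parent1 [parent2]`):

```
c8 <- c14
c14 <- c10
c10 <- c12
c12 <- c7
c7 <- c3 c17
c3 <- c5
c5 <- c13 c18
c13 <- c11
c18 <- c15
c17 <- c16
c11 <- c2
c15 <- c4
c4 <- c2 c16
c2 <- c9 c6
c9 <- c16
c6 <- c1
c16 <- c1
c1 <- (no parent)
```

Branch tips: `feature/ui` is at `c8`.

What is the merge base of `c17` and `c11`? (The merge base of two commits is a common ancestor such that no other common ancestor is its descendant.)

Ancestors of c17: {c1, c16, c17}.
Ancestors of c11: {c1, c11, c16, c2, c6, c9}.
Common ancestors: {c1, c16}.
Among these, c16 is not an ancestor of any other common ancestor — it is the merge base.

c16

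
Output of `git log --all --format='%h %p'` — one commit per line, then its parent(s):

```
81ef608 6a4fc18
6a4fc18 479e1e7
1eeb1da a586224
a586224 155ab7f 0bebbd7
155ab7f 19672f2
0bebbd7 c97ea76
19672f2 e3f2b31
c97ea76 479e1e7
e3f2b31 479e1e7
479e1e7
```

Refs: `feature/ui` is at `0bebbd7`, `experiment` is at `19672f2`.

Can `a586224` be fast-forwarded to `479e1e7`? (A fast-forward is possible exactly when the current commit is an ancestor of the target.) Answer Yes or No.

No

A fast-forward from a586224 to 479e1e7 is possible iff a586224 is an ancestor of 479e1e7.
Ancestors of 479e1e7: {479e1e7}.
a586224 is not among them, so fast-forward is not possible.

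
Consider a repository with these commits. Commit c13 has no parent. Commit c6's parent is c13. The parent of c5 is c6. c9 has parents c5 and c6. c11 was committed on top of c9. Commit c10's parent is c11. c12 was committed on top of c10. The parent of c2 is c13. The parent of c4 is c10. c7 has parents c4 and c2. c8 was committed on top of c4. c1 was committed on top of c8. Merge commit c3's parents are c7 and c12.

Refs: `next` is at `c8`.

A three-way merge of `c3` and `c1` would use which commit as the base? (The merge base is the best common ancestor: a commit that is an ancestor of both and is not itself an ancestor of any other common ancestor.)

Ancestors of c3: {c10, c11, c12, c13, c2, c3, c4, c5, c6, c7, c9}.
Ancestors of c1: {c1, c10, c11, c13, c4, c5, c6, c8, c9}.
Common ancestors: {c10, c11, c13, c4, c5, c6, c9}.
Among these, c4 is not an ancestor of any other common ancestor — it is the merge base.

c4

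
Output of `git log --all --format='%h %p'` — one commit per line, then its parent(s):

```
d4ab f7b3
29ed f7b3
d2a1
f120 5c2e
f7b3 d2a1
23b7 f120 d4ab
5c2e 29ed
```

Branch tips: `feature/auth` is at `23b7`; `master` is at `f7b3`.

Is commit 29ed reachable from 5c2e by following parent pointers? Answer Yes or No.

Ancestors of 5c2e (commits reachable by following parents): {29ed, 5c2e, d2a1, f7b3}.
29ed is in that set, so it is an ancestor of 5c2e.

Yes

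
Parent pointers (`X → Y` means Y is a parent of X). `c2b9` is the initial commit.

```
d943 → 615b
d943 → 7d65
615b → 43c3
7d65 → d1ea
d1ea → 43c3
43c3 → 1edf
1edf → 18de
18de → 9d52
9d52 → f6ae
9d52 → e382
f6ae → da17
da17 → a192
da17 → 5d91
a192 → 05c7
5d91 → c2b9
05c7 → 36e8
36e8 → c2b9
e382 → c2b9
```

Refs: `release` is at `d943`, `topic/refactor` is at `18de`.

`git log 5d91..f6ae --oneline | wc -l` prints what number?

Reachable from f6ae: {05c7, 36e8, 5d91, a192, c2b9, da17, f6ae}.
Reachable from 5d91: {5d91, c2b9}.
In f6ae's history but not 5d91's: {05c7, 36e8, a192, da17, f6ae} — 5 commits.

5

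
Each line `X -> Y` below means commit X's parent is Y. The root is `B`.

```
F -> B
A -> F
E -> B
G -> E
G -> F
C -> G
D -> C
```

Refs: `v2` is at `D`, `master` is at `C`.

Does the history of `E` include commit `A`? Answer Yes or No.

No

Ancestors of E: {B, E}.
A is not in that set, so it is not an ancestor of E.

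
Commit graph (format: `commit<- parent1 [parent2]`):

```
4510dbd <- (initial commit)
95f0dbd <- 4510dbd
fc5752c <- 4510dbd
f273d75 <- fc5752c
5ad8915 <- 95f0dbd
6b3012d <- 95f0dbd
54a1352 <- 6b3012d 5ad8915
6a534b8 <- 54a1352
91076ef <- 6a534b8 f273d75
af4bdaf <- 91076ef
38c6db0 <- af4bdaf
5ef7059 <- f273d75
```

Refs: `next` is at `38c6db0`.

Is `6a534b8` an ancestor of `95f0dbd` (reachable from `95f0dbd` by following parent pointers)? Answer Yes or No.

Ancestors of 95f0dbd: {4510dbd, 95f0dbd}.
6a534b8 is not in that set, so it is not an ancestor of 95f0dbd.

No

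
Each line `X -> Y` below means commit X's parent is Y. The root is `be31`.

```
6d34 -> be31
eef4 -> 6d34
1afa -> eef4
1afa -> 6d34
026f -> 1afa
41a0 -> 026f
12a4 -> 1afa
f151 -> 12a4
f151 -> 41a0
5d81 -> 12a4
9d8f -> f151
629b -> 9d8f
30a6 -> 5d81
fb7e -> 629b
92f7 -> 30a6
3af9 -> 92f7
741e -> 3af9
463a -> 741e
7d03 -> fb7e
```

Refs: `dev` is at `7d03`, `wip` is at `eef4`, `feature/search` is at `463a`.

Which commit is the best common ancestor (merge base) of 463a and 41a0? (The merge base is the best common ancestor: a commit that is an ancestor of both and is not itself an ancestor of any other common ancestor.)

1afa

Ancestors of 463a: {12a4, 1afa, 30a6, 3af9, 463a, 5d81, 6d34, 741e, 92f7, be31, eef4}.
Ancestors of 41a0: {026f, 1afa, 41a0, 6d34, be31, eef4}.
Common ancestors: {1afa, 6d34, be31, eef4}.
Among these, 1afa is not an ancestor of any other common ancestor — it is the merge base.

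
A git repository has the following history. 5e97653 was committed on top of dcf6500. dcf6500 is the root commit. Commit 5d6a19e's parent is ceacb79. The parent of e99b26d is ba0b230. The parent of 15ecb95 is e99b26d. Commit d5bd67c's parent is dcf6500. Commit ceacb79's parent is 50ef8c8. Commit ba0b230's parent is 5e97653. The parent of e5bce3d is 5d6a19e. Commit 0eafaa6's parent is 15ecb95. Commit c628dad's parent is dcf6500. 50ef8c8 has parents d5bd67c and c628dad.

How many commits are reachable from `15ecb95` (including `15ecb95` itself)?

Walking parent pointers from 15ecb95: reachable set = {15ecb95, 5e97653, ba0b230, dcf6500, e99b26d}.
That is 5 commits.

5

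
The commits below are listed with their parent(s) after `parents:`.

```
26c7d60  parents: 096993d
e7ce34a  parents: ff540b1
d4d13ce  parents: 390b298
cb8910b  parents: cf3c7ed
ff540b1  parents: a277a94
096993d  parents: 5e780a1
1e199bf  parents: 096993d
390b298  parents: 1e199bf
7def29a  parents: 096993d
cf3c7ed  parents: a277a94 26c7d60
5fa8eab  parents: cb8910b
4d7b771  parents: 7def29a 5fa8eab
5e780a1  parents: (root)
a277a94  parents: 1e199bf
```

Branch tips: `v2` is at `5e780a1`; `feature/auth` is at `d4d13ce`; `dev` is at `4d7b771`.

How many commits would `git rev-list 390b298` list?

4

Walking parent pointers from 390b298: reachable set = {096993d, 1e199bf, 390b298, 5e780a1}.
That is 4 commits.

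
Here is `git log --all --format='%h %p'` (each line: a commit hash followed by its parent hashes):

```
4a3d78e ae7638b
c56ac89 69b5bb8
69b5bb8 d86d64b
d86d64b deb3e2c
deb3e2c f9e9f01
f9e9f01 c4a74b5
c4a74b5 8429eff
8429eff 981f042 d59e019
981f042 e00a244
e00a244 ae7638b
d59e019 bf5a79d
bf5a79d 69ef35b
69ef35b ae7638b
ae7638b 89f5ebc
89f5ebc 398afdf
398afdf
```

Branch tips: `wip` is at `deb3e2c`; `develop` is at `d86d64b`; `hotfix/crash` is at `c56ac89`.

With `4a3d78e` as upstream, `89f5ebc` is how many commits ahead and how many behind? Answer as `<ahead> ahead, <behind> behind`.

0 ahead, 2 behind

Reachable from 89f5ebc: {398afdf, 89f5ebc}.
Reachable from 4a3d78e: {398afdf, 4a3d78e, 89f5ebc, ae7638b}.
Only in 89f5ebc's history (ahead): {} — 0.
Only in 4a3d78e's history (behind): {4a3d78e, ae7638b} — 2.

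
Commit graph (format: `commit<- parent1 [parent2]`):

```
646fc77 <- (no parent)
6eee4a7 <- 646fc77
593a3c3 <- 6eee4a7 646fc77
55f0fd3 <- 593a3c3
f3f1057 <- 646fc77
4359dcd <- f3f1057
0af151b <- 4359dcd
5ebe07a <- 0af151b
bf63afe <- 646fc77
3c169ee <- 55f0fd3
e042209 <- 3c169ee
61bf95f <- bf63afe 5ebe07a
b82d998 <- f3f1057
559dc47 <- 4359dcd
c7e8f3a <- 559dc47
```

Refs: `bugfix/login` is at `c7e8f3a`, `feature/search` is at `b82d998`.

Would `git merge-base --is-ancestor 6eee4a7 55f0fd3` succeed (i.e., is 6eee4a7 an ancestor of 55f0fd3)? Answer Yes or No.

Yes

Ancestors of 55f0fd3 (commits reachable by following parents): {55f0fd3, 593a3c3, 646fc77, 6eee4a7}.
6eee4a7 is in that set, so it is an ancestor of 55f0fd3.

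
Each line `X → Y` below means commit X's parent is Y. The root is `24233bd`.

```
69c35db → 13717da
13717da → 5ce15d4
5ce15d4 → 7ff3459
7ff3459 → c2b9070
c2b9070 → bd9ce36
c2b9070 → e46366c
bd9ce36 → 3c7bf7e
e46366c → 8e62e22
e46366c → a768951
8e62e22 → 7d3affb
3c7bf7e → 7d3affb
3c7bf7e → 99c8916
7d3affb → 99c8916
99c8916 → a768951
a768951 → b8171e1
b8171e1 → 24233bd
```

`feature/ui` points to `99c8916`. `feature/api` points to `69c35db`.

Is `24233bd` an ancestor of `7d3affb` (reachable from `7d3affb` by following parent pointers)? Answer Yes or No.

Ancestors of 7d3affb (commits reachable by following parents): {24233bd, 7d3affb, 99c8916, a768951, b8171e1}.
24233bd is in that set, so it is an ancestor of 7d3affb.

Yes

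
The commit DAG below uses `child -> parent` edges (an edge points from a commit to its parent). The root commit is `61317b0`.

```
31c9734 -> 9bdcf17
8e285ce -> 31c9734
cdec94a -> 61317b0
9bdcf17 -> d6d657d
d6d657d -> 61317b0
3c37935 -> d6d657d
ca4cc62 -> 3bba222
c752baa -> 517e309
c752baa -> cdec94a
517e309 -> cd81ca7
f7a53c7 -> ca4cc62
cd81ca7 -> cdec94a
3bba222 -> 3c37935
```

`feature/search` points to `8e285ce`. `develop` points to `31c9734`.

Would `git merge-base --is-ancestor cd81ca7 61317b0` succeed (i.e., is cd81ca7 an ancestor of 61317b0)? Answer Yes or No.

Ancestors of 61317b0: {61317b0}.
cd81ca7 is not in that set, so it is not an ancestor of 61317b0.

No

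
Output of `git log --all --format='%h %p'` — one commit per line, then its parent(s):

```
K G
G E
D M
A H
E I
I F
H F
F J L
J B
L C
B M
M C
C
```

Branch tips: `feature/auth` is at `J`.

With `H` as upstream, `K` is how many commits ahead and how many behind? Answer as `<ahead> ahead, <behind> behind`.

Reachable from K: {B, C, E, F, G, I, J, K, L, M}.
Reachable from H: {B, C, F, H, J, L, M}.
Only in K's history (ahead): {E, G, I, K} — 4.
Only in H's history (behind): {H} — 1.

4 ahead, 1 behind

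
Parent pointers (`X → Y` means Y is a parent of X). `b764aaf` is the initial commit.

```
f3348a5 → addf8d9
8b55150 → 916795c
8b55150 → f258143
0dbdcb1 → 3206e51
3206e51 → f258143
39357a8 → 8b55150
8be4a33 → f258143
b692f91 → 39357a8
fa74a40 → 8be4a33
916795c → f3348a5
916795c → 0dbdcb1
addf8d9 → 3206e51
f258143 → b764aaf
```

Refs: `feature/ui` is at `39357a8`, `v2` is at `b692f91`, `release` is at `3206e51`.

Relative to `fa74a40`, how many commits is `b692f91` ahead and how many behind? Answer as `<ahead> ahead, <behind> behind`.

8 ahead, 2 behind

Reachable from b692f91: {0dbdcb1, 3206e51, 39357a8, 8b55150, 916795c, addf8d9, b692f91, b764aaf, f258143, f3348a5}.
Reachable from fa74a40: {8be4a33, b764aaf, f258143, fa74a40}.
Only in b692f91's history (ahead): {0dbdcb1, 3206e51, 39357a8, 8b55150, 916795c, addf8d9, b692f91, f3348a5} — 8.
Only in fa74a40's history (behind): {8be4a33, fa74a40} — 2.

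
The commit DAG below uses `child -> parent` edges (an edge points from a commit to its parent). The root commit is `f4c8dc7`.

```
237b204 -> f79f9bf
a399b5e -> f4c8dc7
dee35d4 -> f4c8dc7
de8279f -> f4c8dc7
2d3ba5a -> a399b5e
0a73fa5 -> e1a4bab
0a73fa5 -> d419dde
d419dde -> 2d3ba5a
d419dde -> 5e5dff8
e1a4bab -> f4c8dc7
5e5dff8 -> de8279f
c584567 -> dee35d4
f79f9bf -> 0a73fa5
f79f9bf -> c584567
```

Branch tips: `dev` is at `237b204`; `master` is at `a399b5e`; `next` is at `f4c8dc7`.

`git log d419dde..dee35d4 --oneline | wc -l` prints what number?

Reachable from dee35d4: {dee35d4, f4c8dc7}.
Reachable from d419dde: {2d3ba5a, 5e5dff8, a399b5e, d419dde, de8279f, f4c8dc7}.
In dee35d4's history but not d419dde's: {dee35d4} — 1 commit.

1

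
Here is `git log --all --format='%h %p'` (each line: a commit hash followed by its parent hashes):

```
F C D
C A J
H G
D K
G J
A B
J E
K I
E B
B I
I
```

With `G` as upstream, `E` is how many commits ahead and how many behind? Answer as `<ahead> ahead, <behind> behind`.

Reachable from E: {B, E, I}.
Reachable from G: {B, E, G, I, J}.
Only in E's history (ahead): {} — 0.
Only in G's history (behind): {G, J} — 2.

0 ahead, 2 behind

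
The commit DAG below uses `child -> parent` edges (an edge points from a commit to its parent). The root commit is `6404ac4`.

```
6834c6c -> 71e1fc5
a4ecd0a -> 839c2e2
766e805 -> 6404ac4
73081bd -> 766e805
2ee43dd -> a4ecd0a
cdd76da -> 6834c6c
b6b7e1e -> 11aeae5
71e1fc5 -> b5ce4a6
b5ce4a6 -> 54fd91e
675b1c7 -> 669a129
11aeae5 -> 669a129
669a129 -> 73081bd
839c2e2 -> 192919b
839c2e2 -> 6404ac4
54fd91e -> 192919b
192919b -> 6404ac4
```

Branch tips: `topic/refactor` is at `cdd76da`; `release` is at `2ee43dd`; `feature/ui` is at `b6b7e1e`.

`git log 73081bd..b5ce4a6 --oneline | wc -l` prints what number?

Reachable from b5ce4a6: {192919b, 54fd91e, 6404ac4, b5ce4a6}.
Reachable from 73081bd: {6404ac4, 73081bd, 766e805}.
In b5ce4a6's history but not 73081bd's: {192919b, 54fd91e, b5ce4a6} — 3 commits.

3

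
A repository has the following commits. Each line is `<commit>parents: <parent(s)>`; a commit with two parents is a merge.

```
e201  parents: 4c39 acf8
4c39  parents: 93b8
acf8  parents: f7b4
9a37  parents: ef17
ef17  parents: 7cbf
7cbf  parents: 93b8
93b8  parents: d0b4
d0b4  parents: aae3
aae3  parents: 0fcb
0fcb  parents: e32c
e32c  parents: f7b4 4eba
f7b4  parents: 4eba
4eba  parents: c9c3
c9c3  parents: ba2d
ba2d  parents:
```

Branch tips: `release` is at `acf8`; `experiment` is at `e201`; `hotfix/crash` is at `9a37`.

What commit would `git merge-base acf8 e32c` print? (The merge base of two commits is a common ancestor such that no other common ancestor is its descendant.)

Ancestors of acf8: {4eba, acf8, ba2d, c9c3, f7b4}.
Ancestors of e32c: {4eba, ba2d, c9c3, e32c, f7b4}.
Common ancestors: {4eba, ba2d, c9c3, f7b4}.
Among these, f7b4 is not an ancestor of any other common ancestor — it is the merge base.

f7b4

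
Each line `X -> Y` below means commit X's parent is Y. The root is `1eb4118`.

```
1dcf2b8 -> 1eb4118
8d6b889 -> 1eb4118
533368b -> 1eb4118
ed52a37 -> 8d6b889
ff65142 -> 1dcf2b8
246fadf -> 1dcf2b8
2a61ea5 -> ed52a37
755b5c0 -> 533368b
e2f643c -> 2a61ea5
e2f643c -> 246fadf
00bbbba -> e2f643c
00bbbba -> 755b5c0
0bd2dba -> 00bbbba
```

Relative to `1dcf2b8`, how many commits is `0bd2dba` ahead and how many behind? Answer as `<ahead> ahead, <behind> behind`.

9 ahead, 0 behind

Reachable from 0bd2dba: {00bbbba, 0bd2dba, 1dcf2b8, 1eb4118, 246fadf, 2a61ea5, 533368b, 755b5c0, 8d6b889, e2f643c, ed52a37}.
Reachable from 1dcf2b8: {1dcf2b8, 1eb4118}.
Only in 0bd2dba's history (ahead): {00bbbba, 0bd2dba, 246fadf, 2a61ea5, 533368b, 755b5c0, 8d6b889, e2f643c, ed52a37} — 9.
Only in 1dcf2b8's history (behind): {} — 0.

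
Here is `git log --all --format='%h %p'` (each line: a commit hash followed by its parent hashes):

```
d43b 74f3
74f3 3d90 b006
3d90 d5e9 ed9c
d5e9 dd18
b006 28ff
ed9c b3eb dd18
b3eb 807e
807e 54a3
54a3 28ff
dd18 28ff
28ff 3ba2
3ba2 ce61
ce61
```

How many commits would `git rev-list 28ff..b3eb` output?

3

Reachable from b3eb: {28ff, 3ba2, 54a3, 807e, b3eb, ce61}.
Reachable from 28ff: {28ff, 3ba2, ce61}.
In b3eb's history but not 28ff's: {54a3, 807e, b3eb} — 3 commits.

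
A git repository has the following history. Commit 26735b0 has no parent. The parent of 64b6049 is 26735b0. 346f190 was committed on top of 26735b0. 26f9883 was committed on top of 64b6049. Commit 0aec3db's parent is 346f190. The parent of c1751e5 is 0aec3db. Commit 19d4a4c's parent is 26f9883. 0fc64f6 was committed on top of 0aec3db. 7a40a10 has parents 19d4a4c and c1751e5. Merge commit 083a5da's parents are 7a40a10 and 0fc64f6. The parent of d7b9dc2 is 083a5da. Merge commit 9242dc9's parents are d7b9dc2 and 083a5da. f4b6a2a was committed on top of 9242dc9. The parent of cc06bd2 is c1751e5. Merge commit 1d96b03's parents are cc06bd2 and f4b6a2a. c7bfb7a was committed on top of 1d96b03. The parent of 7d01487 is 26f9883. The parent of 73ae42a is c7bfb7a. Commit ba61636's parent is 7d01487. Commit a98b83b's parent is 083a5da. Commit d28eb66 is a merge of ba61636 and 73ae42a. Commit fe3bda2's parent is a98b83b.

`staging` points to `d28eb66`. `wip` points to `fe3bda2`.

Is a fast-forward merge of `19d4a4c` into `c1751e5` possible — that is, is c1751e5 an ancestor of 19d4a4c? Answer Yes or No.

A fast-forward from c1751e5 to 19d4a4c is possible iff c1751e5 is an ancestor of 19d4a4c.
Ancestors of 19d4a4c: {19d4a4c, 26735b0, 26f9883, 64b6049}.
c1751e5 is not among them, so fast-forward is not possible.

No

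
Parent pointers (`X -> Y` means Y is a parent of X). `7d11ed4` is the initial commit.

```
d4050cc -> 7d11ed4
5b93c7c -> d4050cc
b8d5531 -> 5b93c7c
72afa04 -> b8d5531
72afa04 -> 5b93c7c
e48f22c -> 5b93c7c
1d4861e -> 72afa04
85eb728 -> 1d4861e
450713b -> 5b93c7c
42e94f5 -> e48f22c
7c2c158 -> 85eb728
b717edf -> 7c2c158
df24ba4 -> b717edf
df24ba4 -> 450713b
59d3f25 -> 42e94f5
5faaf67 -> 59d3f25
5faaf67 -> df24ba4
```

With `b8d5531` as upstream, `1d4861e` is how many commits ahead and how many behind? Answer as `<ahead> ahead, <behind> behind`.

Reachable from 1d4861e: {1d4861e, 5b93c7c, 72afa04, 7d11ed4, b8d5531, d4050cc}.
Reachable from b8d5531: {5b93c7c, 7d11ed4, b8d5531, d4050cc}.
Only in 1d4861e's history (ahead): {1d4861e, 72afa04} — 2.
Only in b8d5531's history (behind): {} — 0.

2 ahead, 0 behind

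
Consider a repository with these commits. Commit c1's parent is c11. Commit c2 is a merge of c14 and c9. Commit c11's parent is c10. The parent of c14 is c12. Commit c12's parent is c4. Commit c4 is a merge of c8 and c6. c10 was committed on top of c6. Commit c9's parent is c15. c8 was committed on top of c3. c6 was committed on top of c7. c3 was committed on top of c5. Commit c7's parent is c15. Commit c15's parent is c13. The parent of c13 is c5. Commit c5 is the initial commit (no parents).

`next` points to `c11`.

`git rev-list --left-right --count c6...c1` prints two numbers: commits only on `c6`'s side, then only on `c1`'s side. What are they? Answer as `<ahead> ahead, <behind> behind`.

0 ahead, 3 behind

Reachable from c6: {c13, c15, c5, c6, c7}.
Reachable from c1: {c1, c10, c11, c13, c15, c5, c6, c7}.
Only in c6's history (ahead): {} — 0.
Only in c1's history (behind): {c1, c10, c11} — 3.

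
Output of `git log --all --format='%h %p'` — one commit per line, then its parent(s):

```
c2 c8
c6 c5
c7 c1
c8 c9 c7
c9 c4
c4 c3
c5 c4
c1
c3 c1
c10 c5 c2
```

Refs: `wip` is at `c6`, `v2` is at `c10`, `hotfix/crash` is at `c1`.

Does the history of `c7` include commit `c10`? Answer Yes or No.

No

Ancestors of c7: {c1, c7}.
c10 is not in that set, so it is not an ancestor of c7.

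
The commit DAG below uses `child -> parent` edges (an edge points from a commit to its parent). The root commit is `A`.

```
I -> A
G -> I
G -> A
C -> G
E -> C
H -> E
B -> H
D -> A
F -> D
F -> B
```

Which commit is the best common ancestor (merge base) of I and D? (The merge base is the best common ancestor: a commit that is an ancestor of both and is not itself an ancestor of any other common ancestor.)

Ancestors of I: {A, I}.
Ancestors of D: {A, D}.
Common ancestors: {A}.
The only common ancestor is A, so it is the merge base.

A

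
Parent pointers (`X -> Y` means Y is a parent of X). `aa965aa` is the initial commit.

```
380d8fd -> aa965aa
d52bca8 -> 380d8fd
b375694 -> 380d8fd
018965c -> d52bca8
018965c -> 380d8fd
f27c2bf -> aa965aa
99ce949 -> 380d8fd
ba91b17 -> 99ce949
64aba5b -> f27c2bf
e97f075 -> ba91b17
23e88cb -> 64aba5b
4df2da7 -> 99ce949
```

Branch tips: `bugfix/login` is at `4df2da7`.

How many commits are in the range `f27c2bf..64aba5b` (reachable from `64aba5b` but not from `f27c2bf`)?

1

Reachable from 64aba5b: {64aba5b, aa965aa, f27c2bf}.
Reachable from f27c2bf: {aa965aa, f27c2bf}.
In 64aba5b's history but not f27c2bf's: {64aba5b} — 1 commit.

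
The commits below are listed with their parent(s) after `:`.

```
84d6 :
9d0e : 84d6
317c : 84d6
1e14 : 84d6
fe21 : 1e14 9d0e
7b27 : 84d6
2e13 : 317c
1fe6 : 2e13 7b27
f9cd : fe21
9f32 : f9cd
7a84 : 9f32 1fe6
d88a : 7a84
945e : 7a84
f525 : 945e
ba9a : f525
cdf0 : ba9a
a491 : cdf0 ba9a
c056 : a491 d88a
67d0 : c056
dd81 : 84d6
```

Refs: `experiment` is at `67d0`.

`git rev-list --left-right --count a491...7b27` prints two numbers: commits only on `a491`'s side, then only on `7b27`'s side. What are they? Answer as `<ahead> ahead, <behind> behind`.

Reachable from a491: {1e14, 1fe6, 2e13, 317c, 7a84, 7b27, 84d6, 945e, 9d0e, 9f32, a491, ba9a, cdf0, f525, f9cd, fe21}.
Reachable from 7b27: {7b27, 84d6}.
Only in a491's history (ahead): {1e14, 1fe6, 2e13, 317c, 7a84, 945e, 9d0e, 9f32, a491, ba9a, cdf0, f525, f9cd, fe21} — 14.
Only in 7b27's history (behind): {} — 0.

14 ahead, 0 behind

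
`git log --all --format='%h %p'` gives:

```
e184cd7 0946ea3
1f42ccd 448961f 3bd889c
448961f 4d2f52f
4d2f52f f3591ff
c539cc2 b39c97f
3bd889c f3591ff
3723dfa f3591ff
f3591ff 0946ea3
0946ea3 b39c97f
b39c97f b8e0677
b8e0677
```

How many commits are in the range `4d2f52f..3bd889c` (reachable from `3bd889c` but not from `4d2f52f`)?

Reachable from 3bd889c: {0946ea3, 3bd889c, b39c97f, b8e0677, f3591ff}.
Reachable from 4d2f52f: {0946ea3, 4d2f52f, b39c97f, b8e0677, f3591ff}.
In 3bd889c's history but not 4d2f52f's: {3bd889c} — 1 commit.

1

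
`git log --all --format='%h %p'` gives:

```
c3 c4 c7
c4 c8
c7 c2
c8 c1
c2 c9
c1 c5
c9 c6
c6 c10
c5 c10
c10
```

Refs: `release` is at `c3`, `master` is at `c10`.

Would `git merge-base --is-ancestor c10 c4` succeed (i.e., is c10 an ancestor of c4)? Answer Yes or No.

Ancestors of c4 (commits reachable by following parents): {c1, c10, c4, c5, c8}.
c10 is in that set, so it is an ancestor of c4.

Yes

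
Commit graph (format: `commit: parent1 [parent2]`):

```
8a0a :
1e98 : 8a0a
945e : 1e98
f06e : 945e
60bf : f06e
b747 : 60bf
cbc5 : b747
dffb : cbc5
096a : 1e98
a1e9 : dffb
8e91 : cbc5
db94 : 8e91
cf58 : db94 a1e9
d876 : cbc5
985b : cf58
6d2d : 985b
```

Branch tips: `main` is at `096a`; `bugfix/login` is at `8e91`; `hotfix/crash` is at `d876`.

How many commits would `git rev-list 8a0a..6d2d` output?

Reachable from 6d2d: {1e98, 60bf, 6d2d, 8a0a, 8e91, 945e, 985b, a1e9, b747, cbc5, cf58, db94, dffb, f06e}.
Reachable from 8a0a: {8a0a}.
In 6d2d's history but not 8a0a's: {1e98, 60bf, 6d2d, 8e91, 945e, 985b, a1e9, b747, cbc5, cf58, db94, dffb, f06e} — 13 commits.

13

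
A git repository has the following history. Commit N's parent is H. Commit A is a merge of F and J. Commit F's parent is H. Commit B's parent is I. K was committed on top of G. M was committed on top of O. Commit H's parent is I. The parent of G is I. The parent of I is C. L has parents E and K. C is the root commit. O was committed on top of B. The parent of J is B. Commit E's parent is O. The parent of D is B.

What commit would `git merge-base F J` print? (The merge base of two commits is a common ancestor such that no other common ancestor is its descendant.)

Ancestors of F: {C, F, H, I}.
Ancestors of J: {B, C, I, J}.
Common ancestors: {C, I}.
Among these, I is not an ancestor of any other common ancestor — it is the merge base.

I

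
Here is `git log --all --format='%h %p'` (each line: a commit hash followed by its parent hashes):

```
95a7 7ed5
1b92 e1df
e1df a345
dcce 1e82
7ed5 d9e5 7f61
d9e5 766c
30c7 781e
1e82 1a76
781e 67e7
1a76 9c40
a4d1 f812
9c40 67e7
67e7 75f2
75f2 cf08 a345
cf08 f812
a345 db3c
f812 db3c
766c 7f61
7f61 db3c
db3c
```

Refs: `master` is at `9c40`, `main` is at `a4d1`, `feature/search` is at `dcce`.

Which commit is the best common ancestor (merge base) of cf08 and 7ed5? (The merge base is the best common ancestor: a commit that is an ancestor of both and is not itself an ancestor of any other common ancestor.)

db3c

Ancestors of cf08: {cf08, db3c, f812}.
Ancestors of 7ed5: {766c, 7ed5, 7f61, d9e5, db3c}.
Common ancestors: {db3c}.
The only common ancestor is db3c, so it is the merge base.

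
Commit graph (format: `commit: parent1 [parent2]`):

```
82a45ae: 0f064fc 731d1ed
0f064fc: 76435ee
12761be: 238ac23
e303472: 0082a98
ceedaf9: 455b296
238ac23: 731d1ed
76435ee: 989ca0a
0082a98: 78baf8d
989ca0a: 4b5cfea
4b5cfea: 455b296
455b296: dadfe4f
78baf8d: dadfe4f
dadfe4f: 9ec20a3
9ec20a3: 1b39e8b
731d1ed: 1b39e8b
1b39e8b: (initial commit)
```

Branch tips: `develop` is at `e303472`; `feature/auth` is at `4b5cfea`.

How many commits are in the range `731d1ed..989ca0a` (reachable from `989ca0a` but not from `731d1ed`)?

5

Reachable from 989ca0a: {1b39e8b, 455b296, 4b5cfea, 989ca0a, 9ec20a3, dadfe4f}.
Reachable from 731d1ed: {1b39e8b, 731d1ed}.
In 989ca0a's history but not 731d1ed's: {455b296, 4b5cfea, 989ca0a, 9ec20a3, dadfe4f} — 5 commits.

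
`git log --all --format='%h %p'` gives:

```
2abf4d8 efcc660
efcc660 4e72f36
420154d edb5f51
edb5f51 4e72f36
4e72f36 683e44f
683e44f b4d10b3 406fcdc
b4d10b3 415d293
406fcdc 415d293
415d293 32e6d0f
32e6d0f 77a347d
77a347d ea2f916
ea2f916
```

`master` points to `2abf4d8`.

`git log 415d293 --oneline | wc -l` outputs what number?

Walking parent pointers from 415d293: reachable set = {32e6d0f, 415d293, 77a347d, ea2f916}.
That is 4 commits.

4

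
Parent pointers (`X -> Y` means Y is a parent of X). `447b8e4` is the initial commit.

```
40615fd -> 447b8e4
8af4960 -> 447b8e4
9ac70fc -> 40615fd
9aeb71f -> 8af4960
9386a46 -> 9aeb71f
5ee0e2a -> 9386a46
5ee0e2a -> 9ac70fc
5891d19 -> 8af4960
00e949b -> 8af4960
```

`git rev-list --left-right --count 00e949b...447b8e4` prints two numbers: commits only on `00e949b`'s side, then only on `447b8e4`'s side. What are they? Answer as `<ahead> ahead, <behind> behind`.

2 ahead, 0 behind

Reachable from 00e949b: {00e949b, 447b8e4, 8af4960}.
Reachable from 447b8e4: {447b8e4}.
Only in 00e949b's history (ahead): {00e949b, 8af4960} — 2.
Only in 447b8e4's history (behind): {} — 0.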